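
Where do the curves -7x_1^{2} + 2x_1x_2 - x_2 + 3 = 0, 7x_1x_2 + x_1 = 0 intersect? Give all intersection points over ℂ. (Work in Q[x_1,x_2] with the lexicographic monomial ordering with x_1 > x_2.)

{(-1/49 + sqrt(1079)/49, -1/7), (-sqrt(1079)/49 - 1/49, -1/7), (0, 3)}

Compute a lex Gröbner basis by Buchberger's algorithm.
f_1 = -7x_1^{2} + 2x_1x_2 - x_2 + 3, LT = x_1^{2}.
f_2 = 7x_1x_2 + x_1, LT = x_1x_2.

S(f_1,f_2): lcm = x_1^{2}x_2. S = -\tfrac{1}{7}x_1^{2} - \tfrac{2}{7}x_1x_2^{2} + \tfrac{1}{7}x_2^{2} - \tfrac{3}{7}x_2.
  leading term x_1^{2}: subtract (\tfrac{1}{49})·f_1 from -\tfrac{1}{7}x_1^{2} - \tfrac{2}{7}x_1x_2^{2} + \tfrac{1}{7}x_2^{2} - \tfrac{3}{7}x_2 → -\tfrac{2}{7}x_1x_2^{2} - \tfrac{2}{49}x_1x_2 + \tfrac{1}{7}x_2^{2} - \tfrac{20}{49}x_2 - \tfrac{3}{49}
  leading term x_1x_2^{2}: subtract (-\tfrac{2}{49}x_2)·f_2 from -\tfrac{2}{7}x_1x_2^{2} - \tfrac{2}{49}x_1x_2 + \tfrac{1}{7}x_2^{2} - \tfrac{20}{49}x_2 - \tfrac{3}{49} → \tfrac{1}{7}x_2^{2} - \tfrac{20}{49}x_2 - \tfrac{3}{49}
  leading term x_2^{2}: no divisor's leading term divides it; move \tfrac{1}{7}x_2^{2} to the remainder.
  leading term x_2: no divisor's leading term divides it; move -\tfrac{20}{49}x_2 to the remainder.
  leading term 1: no divisor's leading term divides it; move -\tfrac{3}{49} to the remainder.
  remainder \tfrac{1}{7}x_2^{2} - \tfrac{20}{49}x_2 - \tfrac{3}{49} ≠ 0; add h_3 = \tfrac{1}{7}x_2^{2} - \tfrac{20}{49}x_2 - \tfrac{3}{49} to the basis.

S(f_1,h_3): leading monomials are coprime, so the S-polynomial reduces to 0 (Buchberger's first criterion).
S(f_2,h_3): lcm = x_1x_2^{2}. S = 3x_1x_2 + \tfrac{3}{7}x_1.
  leading term x_1x_2: subtract (\tfrac{3}{7})·f_2 from 3x_1x_2 + \tfrac{3}{7}x_1 → 0
  remainder 0.

Every S-polynomial of the final basis reduces to 0, so we have a Gröbner basis.
Inter-reduce: drop elements whose leading term is divisible by another's, tail-reduce, and make monic.
Reduced Gröbner basis: {x_1^{2} + \tfrac{2}{49}x_1 + \tfrac{1}{7}x_2 - \tfrac{3}{7}, x_1x_2 + \tfrac{1}{7}x_1, x_2^{2} - \tfrac{20}{7}x_2 - \tfrac{3}{7}}.

A lex Gröbner basis eliminates variables successively. Here x_2^{2} - \tfrac{20}{7}x_2 - \tfrac{3}{7} depends only on x_2, with roots {-1/7, 3}; lifting each root through the earlier basis elements recovers the full solutions.
  x_2 = -1/7: the earlier basis element becomes x_1^{2} + \tfrac{2}{49}x_1 - \tfrac{22}{49} = 0, giving x_1 = -1/49 + sqrt(1079)/49, -sqrt(1079)/49 - 1/49 — points (-1/49 + sqrt(1079)/49, -1/7), (-sqrt(1079)/49 - 1/49, -1/7).
  x_2 = 3: the earlier basis elements become x_1^{2} + \tfrac{2}{49}x_1 = 0; \tfrac{22}{7}x_1 = 0, giving x_1 = 0 — point (0, 3).
Substituting each solution back into the original system confirms all equations vanish.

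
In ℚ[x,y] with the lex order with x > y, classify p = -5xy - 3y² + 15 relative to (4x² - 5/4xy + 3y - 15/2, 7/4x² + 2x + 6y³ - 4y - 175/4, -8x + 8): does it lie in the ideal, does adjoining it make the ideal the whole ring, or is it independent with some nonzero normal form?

Adjoining -5xy - 3y² + 15 makes the ideal the whole ring: the system is inconsistent.

First compute the reduced Gröbner basis of I by Buchberger's algorithm.
f_1 = 4x² - 5/4xy + 3y - 15/2, LT = x².
f_2 = 7/4x² + 2x + 6y³ - 4y - 175/4, LT = x².
f_3 = -8x + 8, LT = x.

S(f_1,f_2): lcm = x². S = -5/16xy - 8/7x - 24/7y³ + 85/28y + 185/8.
  leading term xy: subtract (5/128y)·f_3 from -5/16xy - 8/7x - 24/7y³ + 85/28y + 185/8 → -8/7x - 24/7y³ + 305/112y + 185/8
  leading term x: subtract (1/7)·f_3 from -8/7x - 24/7y³ + 305/112y + 185/8 → -24/7y³ + 305/112y + 1231/56
  leading term y³: no divisor's leading term divides it; move -24/7y³ to the remainder.
  leading term y: no divisor's leading term divides it; move 305/112y to the remainder.
  leading term 1: no divisor's leading term divides it; move 1231/56 to the remainder.
  remainder -24/7y³ + 305/112y + 1231/56 ≠ 0; add h_4 = -24/7y³ + 305/112y + 1231/56 to the basis.

S(f_1,f_3): lcm = x². S = -5/16xy + x + ¾y - 15/8.
  leading term xy: subtract (5/128y)·f_3 from -5/16xy + x + ¾y - 15/8 → x + 7/16y - 15/8
  leading term x: subtract (-⅛)·f_3 from x + 7/16y - 15/8 → 7/16y - ⅞
  leading term y: no divisor's leading term divides it; move 7/16y to the remainder.
  leading term 1: no divisor's leading term divides it; move -⅞ to the remainder.
  remainder 7/16y - ⅞ ≠ 0; add h_5 = 7/16y - ⅞ to the basis.

S(f_2,f_3): lcm = x². S = 15/7x + 24/7y³ - 16/7y - 25.
  leading term x: subtract (-15/56)·f_3 from 15/7x + 24/7y³ - 16/7y - 25 → 24/7y³ - 16/7y - 160/7
  leading term y³: subtract (-1)·h_4 from 24/7y³ - 16/7y - 160/7 → 7/16y - ⅞
  leading term y: subtract (1)·h_5 from 7/16y - ⅞ → 0
  remainder 0.

S(f_1,h_4): leading monomials are coprime, so the S-polynomial reduces to 0 (Buchberger's first criterion).
S(f_2,h_4): leading monomials are coprime, so the S-polynomial reduces to 0 (Buchberger's first criterion).
S(f_3,h_4): leading monomials are coprime, so the S-polynomial reduces to 0 (Buchberger's first criterion).
S(f_1,h_5): leading monomials are coprime, so the S-polynomial reduces to 0 (Buchberger's first criterion).
S(f_2,h_5): leading monomials are coprime, so the S-polynomial reduces to 0 (Buchberger's first criterion).
S(f_3,h_5): leading monomials are coprime, so the S-polynomial reduces to 0 (Buchberger's first criterion).
S(h_4,h_5): lcm = y³. S = 2y² - 305/384y - 1231/192.
  leading term y²: subtract (32/7y)·h_5 from 2y² - 305/384y - 1231/192 → 1231/384y - 1231/192
  leading term y: subtract (1231/168)·h_5 from 1231/384y - 1231/192 → 0
  remainder 0.

Every S-polynomial of the final basis reduces to 0, so we have a Gröbner basis.
Inter-reduce: drop elements whose leading term is divisible by another's, tail-reduce, and make monic.
Reduced Gröbner basis: {x - 1, y - 2}.
Label its elements g_1 = x - 1, g_2 = y - 2.

Reduce p = -5xy - 3y² + 15 modulo G:
  leading term xy: subtract (-5y)·g_1 from -5xy - 3y² + 15 → -3y² - 5y + 15
  leading term y²: subtract (-3y)·g_2 from -3y² - 5y + 15 → -11y + 15
  leading term y: subtract (-11)·g_2 from -11y + 15 → -7
  leading term 1: no divisor's leading term divides it; move -7 to the remainder.
  normal form = -7.
The normal form is nonzero, so p ∉ I. Since p minus its normal form lies in I, I + (p) = I + (r) where r = -7; decide whether this ideal is the whole ring.
Here r = -7 is a nonzero constant, hence a unit: 1 ∈ I + (p), the Gröbner basis of I + (p) is {1}, and the enlarged system has no common solution — adjoining p is inconsistent.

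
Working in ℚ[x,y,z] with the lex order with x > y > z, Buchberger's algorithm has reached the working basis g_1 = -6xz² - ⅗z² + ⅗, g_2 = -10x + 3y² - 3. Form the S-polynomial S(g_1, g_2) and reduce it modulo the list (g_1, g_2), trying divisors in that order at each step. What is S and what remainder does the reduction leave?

S(g_1, g_2) = 3/10y²z² - ⅕z² - 1/10; remainder on division = 3/10y²z² - ⅕z² - 1/10.

lcm(LM(g_1), LM(g_2)) = xz².
S = (lcm/LT(g_1))·g_1 − (lcm/LT(g_2))·g_2 = 3/10y²z² - ⅕z² - 1/10.
Reduce S modulo (g_1, g_2) in that order:
  leading term y²z²: no divisor's leading term divides it; move 3/10y²z² to the remainder.
  leading term z²: no divisor's leading term divides it; move -⅕z² to the remainder.
  leading term 1: no divisor's leading term divides it; move -1/10 to the remainder.
The remainder 3/10y²z² - ⅕z² - 1/10 is nonzero, so it would be added as the next basis element.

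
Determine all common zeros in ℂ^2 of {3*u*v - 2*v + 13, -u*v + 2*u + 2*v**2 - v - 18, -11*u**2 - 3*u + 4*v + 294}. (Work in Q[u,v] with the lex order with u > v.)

Compute a lex Gröbner basis by Buchberger's algorithm.
f_1 = 3*u*v - 2*v + 13, LT = u*v.
f_2 = -u*v + 2*u + 2*v**2 - v - 18, LT = u*v.
f_3 = -11*u**2 - 3*u + 4*v + 294, LT = u**2.

S(f_1,f_2): lcm = u*v. S = 2*u + 2*v**2 - 5/3*v - 41/3.
  leading term u: no divisor's leading term divides it; move 2*u to the remainder.
  leading term v**2: no divisor's leading term divides it; move 2*v**2 to the remainder.
  leading term v: no divisor's leading term divides it; move -5/3*v to the remainder.
  leading term 1: no divisor's leading term divides it; move -41/3 to the remainder.
  remainder 2*u + 2*v**2 - 5/3*v - 41/3 ≠ 0; add h_4 = 2*u + 2*v**2 - 5/3*v - 41/3 to the basis.

S(f_1,f_3): lcm = u**2*v. S = -31/33*u*v + 13/3*u + 4/11*v**2 + 294/11*v.
  leading term u*v: subtract (-31/99)·f_1 from -31/33*u*v + 13/3*u + 4/11*v**2 + 294/11*v → 13/3*u + 4/11*v**2 + 2584/99*v + 403/99
  leading term u: subtract (13/6)·h_4 from 13/3*u + 4/11*v**2 + 2584/99*v + 403/99 → -131/33*v**2 + 1961/66*v + 741/22
  leading term v**2: no divisor's leading term divides it; move -131/33*v**2 to the remainder.
  leading term v: no divisor's leading term divides it; move 1961/66*v to the remainder.
  leading term 1: no divisor's leading term divides it; move 741/22 to the remainder.
  remainder -131/33*v**2 + 1961/66*v + 741/22 ≠ 0; add h_5 = -131/33*v**2 + 1961/66*v + 741/22 to the basis.

S(f_2,f_3): lcm = u**2*v. S = -2*u**2 - 2*u*v**2 + 8/11*u*v + 18*u + 4/11*v**2 + 294/11*v.
  leading term u**2: subtract (2/11)·f_3 from -2*u**2 - 2*u*v**2 + 8/11*u*v + 18*u + 4/11*v**2 + 294/11*v → -2*u*v**2 + 8/11*u*v + 204/11*u + 4/11*v**2 + 26*v - 588/11
  leading term u*v**2: subtract (-2/3*v)·f_1 from -2*u*v**2 + 8/11*u*v + 204/11*u + 4/11*v**2 + 26*v - 588/11 → 8/11*u*v + 204/11*u - 32/33*v**2 + 104/3*v - 588/11
  leading term u*v: subtract (8/33)·f_1 from 8/11*u*v + 204/11*u - 32/33*v**2 + 104/3*v - 588/11 → 204/11*u - 32/33*v**2 + 1160/33*v - 1868/33
  leading term u: subtract (102/11)·h_4 from 204/11*u - 32/33*v**2 + 1160/33*v - 1868/33 → -644/33*v**2 + 1670/33*v + 2314/33
  leading term v**2: subtract (644/131)·h_5 from -644/33*v**2 + 1670/33*v + 2314/33 → -412672/4323*v - 412672/4323
  leading term v: no divisor's leading term divides it; move -412672/4323*v to the remainder.
  leading term 1: no divisor's leading term divides it; move -412672/4323 to the remainder.
  remainder -412672/4323*v - 412672/4323 ≠ 0; add h_6 = -412672/4323*v - 412672/4323 to the basis.

S(f_1,h_4): lcm = u*v. S = -v**3 + 5/6*v**2 + 37/6*v + 13/3.
  leading term v**3: subtract (33/131*v)·h_5 from -v**3 + 5/6*v**2 + 37/6*v + 13/3 → -2614/393*v**2 - 911/393*v + 13/3
  leading term v**2: subtract (28754/17161)·h_5 from -2614/393*v**2 - 911/393*v + 13/3 → -2682368/51483*v - 2682368/51483
  leading term v: subtract (143/262)·h_6 from -2682368/51483*v - 2682368/51483 → 0
  remainder 0.

S(f_2,h_4): lcm = u*v. S = -2*u - v**3 - 7/6*v**2 + 47/6*v + 18.
  leading term u: subtract (-1)·h_4 from -2*u - v**3 - 7/6*v**2 + 47/6*v + 18 → -v**3 + 5/6*v**2 + 37/6*v + 13/3
  leading term v**3: subtract (33/131*v)·h_5 from -v**3 + 5/6*v**2 + 37/6*v + 13/3 → -2614/393*v**2 - 911/393*v + 13/3
  leading term v**2: subtract (28754/17161)·h_5 from -2614/393*v**2 - 911/393*v + 13/3 → -2682368/51483*v - 2682368/51483
  leading term v: subtract (143/262)·h_6 from -2682368/51483*v - 2682368/51483 → 0
  remainder 0.

S(f_3,h_4): lcm = u**2. S = -u*v**2 + 5/6*u*v + 469/66*u - 4/11*v - 294/11.
  leading term u*v**2: subtract (-1/3*v)·f_1 from -u*v**2 + 5/6*u*v + 469/66*u - 4/11*v - 294/11 → 5/6*u*v + 469/66*u - 2/3*v**2 + 131/33*v - 294/11
  leading term u*v: subtract (5/18)·f_1 from 5/6*u*v + 469/66*u - 2/3*v**2 + 131/33*v - 294/11 → 469/66*u - 2/3*v**2 + 448/99*v - 6007/198
  leading term u: subtract (469/132)·h_4 from 469/66*u - 2/3*v**2 + 448/99*v - 6007/198 → -171/22*v**2 + 1379/132*v + 2405/132
  leading term v**2: subtract (513/262)·h_5 from -171/22*v**2 + 1379/132*v + 2405/132 → -206336/4323*v - 206336/4323
  leading term v: subtract (1/2)·h_6 from -206336/4323*v - 206336/4323 → 0
  remainder 0.

S(f_1,h_5): lcm = u*v**2. S = 1961/262*u*v + 2223/262*u - 2/3*v**2 + 13/3*v.
  leading term u*v: subtract (1961/786)·f_1 from 1961/262*u*v + 2223/262*u - 2/3*v**2 + 13/3*v → 2223/262*u - 2/3*v**2 + 3664/393*v - 25493/786
  leading term u: subtract (2223/524)·h_4 from 2223/262*u - 2/3*v**2 + 3664/393*v - 25493/786 → -7193/786*v**2 + 25771/1572*v + 40157/1572
  leading term v**2: subtract (79123/34322)·h_5 from -7193/786*v**2 + 25771/1572*v + 40157/1572 → -2682368/51483*v - 2682368/51483
  leading term v: subtract (143/262)·h_6 from -2682368/51483*v - 2682368/51483 → 0
  remainder 0.

S(f_2,h_5): lcm = u*v**2. S = 1437/262*u*v + 2223/262*u - 2*v**3 + v**2 + 18*v.
  leading term u*v: subtract (479/262)·f_1 from 1437/262*u*v + 2223/262*u - 2*v**3 + v**2 + 18*v → 2223/262*u - 2*v**3 + v**2 + 2837/131*v - 6227/262
  leading term u: subtract (2223/524)·h_4 from 2223/262*u - 2*v**3 + v**2 + 2837/131*v - 6227/262 → -2*v**3 - 1961/262*v**2 + 15053/524*v + 17927/524
  leading term v**3: subtract (66/131*v)·h_5 from -2*v**3 - 1961/262*v**2 + 15053/524*v + 17927/524 → -5883/262*v**2 + 6161/524*v + 17927/524
  leading term v**2: subtract (194139/34322)·h_5 from -5883/262*v**2 + 6161/524*v + 17927/524 → -2682368/17161*v - 2682368/17161
  leading term v: subtract (429/262)·h_6 from -2682368/17161*v - 2682368/17161 → 0
  remainder 0.

S(f_3,h_5): leading monomials are coprime, so the S-polynomial reduces to 0 (Buchberger's first criterion).
S(h_4,h_5): leading monomials are coprime, so the S-polynomial reduces to 0 (Buchberger's first criterion).
S(f_1,h_6): lcm = u*v. S = -u - 2/3*v + 13/3.
  leading term u: subtract (-1/2)·h_4 from -u - 2/3*v + 13/3 → v**2 - 3/2*v - 5/2
  leading term v**2: subtract (-33/131)·h_5 from v**2 - 3/2*v - 5/2 → 784/131*v + 784/131
  leading term v: subtract (-1617/25792)·h_6 from 784/131*v + 784/131 → 0
  remainder 0.

S(f_2,h_6): lcm = u*v. S = -3*u - 2*v**2 + v + 18.
  leading term u: subtract (-3/2)·h_4 from -3*u - 2*v**2 + v + 18 → v**2 - 3/2*v - 5/2
  leading term v**2: subtract (-33/131)·h_5 from v**2 - 3/2*v - 5/2 → 784/131*v + 784/131
  leading term v: subtract (-1617/25792)·h_6 from 784/131*v + 784/131 → 0
  remainder 0.

S(f_3,h_6): leading monomials are coprime, so the S-polynomial reduces to 0 (Buchberger's first criterion).
S(h_4,h_6): leading monomials are coprime, so the S-polynomial reduces to 0 (Buchberger's first criterion).
S(h_5,h_6): lcm = v**2. S = -2223/262*v - 2223/262.
  leading term v: subtract (5643/63488)·h_6 from -2223/262*v - 2223/262 → 0
  remainder 0.

Every S-polynomial of the final basis reduces to 0, so we have a Gröbner basis.
Inter-reduce: drop elements whose leading term is divisible by another's, tail-reduce, and make monic.
Reduced Gröbner basis: {u - 5, v + 1}.

Since the basis is lex-ordered, v + 1 is univariate in v. Its roots are {-1}. Back-substituting each root into the other basis elements fixes the other coordinates.
  v = -1: the earlier basis element becomes u - 5 = 0, giving u = 5 — point (5, -1).

{(5, -1)}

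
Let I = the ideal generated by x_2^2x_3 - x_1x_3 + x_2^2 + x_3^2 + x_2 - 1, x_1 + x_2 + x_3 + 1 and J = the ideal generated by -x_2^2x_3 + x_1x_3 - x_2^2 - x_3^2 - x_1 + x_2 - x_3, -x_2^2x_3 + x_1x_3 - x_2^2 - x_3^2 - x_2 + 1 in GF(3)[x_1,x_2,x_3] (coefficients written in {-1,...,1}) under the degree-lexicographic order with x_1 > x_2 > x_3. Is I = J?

Equality of ideals is decidable: compute both reduced Gröbner bases (unique for the ordering) and check whether they agree.
Buchberger on the first generating set:
f_1 = x_2^2x_3 - x_1x_3 + x_2^2 + x_3^2 + x_2 - 1, LT = x_2^2x_3.
f_2 = x_1 + x_2 + x_3 + 1, LT = x_1.

The S-polynomials (S(f_1,f_2)) all reduce to 0 modulo the current basis, so we have a Gröbner basis.
Inter-reduce: drop elements whose leading term is divisible by another's, tail-reduce, and make monic.
Reduced Gröbner basis: {x_2^2x_3 + x_2^2 + x_2x_3 - x_3^2 + x_2 + x_3 - 1, x_1 + x_2 + x_3 + 1}.

Buchberger on the second generating set:
h_1 = -x_2^2x_3 + x_1x_3 - x_2^2 - x_3^2 - x_1 + x_2 - x_3, LT = x_2^2x_3.
h_2 = -x_2^2x_3 + x_1x_3 - x_2^2 - x_3^2 - x_2 + 1, LT = x_2^2x_3.

S(h_1,h_2): lcm = x_2^2x_3. S = x_1 + x_2 + x_3 + 1.
  reduce S modulo (h_1, h_2):
  remainder x_1 + x_2 + x_3 + 1 ≠ 0; add k_3 = x_1 + x_2 + x_3 + 1 to the basis.

The other S-polynomials (S(h_1,k_3), S(h_2,k_3)) all reduce to 0 modulo the current basis, so we have a Gröbner basis.
Inter-reduce: drop elements whose leading term is divisible by another's, tail-reduce, and make monic.
Reduced Gröbner basis: {x_2^2x_3 + x_2^2 + x_2x_3 - x_3^2 + x_2 + x_3 - 1, x_1 + x_2 + x_3 + 1}.

Same reduced basis, so the two generating sets span the same ideal.

Yes, the ideals are equal.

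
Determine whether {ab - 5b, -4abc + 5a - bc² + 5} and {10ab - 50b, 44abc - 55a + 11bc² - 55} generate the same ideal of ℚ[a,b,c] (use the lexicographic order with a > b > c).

Since reduced Gröbner bases are canonical representatives of ideals under a given ordering, it suffices to compute and compare them.
Buchberger on the first generating set:
f_1 = ab - 5b, LT = ab.
f_2 = -4abc + 5a - bc² + 5, LT = abc.

S(f_1,f_2): lcm = abc. S = 5/4a - ¼bc² - 5bc + 5/4.
  leading term a: no divisor's leading term divides it; move 5/4a to the remainder.
  leading term bc²: no divisor's leading term divides it; move -¼bc² to the remainder.
  leading term bc: no divisor's leading term divides it; move -5bc to the remainder.
  leading term 1: no divisor's leading term divides it; move 5/4 to the remainder.
  remainder 5/4a - ¼bc² - 5bc + 5/4 ≠ 0; add g_3 = 5/4a - ¼bc² - 5bc + 5/4 to the basis.

S(f_1,g_3): lcm = ab. S = ⅕b²c² + 4b²c - 6b.
  leading term b²c²: no divisor's leading term divides it; move ⅕b²c² to the remainder.
  leading term b²c: no divisor's leading term divides it; move 4b²c to the remainder.
  leading term b: no divisor's leading term divides it; move -6b to the remainder.
  remainder ⅕b²c² + 4b²c - 6b ≠ 0; add g_4 = ⅕b²c² + 4b²c - 6b to the basis.

The other S-polynomials (S(f_2,g_3), S(f_1,g_4), S(f_2,g_4), S(g_3,g_4)) all reduce to 0 modulo the current basis, so we have a Gröbner basis.
Inter-reduce: drop elements whose leading term is divisible by another's, tail-reduce, and make monic.
Reduced Gröbner basis: {a - ⅕bc² - 4bc + 1, b²c² + 20b²c - 30b}.

Buchberger on the second generating set:
h_1 = 10ab - 50b, LT = ab.
h_2 = 44abc - 55a + 11bc² - 55, LT = abc.

S(h_1,h_2): lcm = abc. S = 5/4a - ¼bc² - 5bc + 5/4.
  leading term a: no divisor's leading term divides it; move 5/4a to the remainder.
  leading term bc²: no divisor's leading term divides it; move -¼bc² to the remainder.
  leading term bc: no divisor's leading term divides it; move -5bc to the remainder.
  leading term 1: no divisor's leading term divides it; move 5/4 to the remainder.
  remainder 5/4a - ¼bc² - 5bc + 5/4 ≠ 0; add k_3 = 5/4a - ¼bc² - 5bc + 5/4 to the basis.

S(h_1,k_3): lcm = ab. S = ⅕b²c² + 4b²c - 6b.
  leading term b²c²: no divisor's leading term divides it; move ⅕b²c² to the remainder.
  leading term b²c: no divisor's leading term divides it; move 4b²c to the remainder.
  leading term b: no divisor's leading term divides it; move -6b to the remainder.
  remainder ⅕b²c² + 4b²c - 6b ≠ 0; add k_4 = ⅕b²c² + 4b²c - 6b to the basis.

The other S-polynomials (S(h_2,k_3), S(h_1,k_4), S(h_2,k_4), S(k_3,k_4)) all reduce to 0 modulo the current basis, so we have a Gröbner basis.
Inter-reduce: drop elements whose leading term is divisible by another's, tail-reduce, and make monic.
Reduced Gröbner basis: {a - ⅕bc² - 4bc + 1, b²c² + 20b²c - 30b}.

These coincide, so the ideals are equal.
The same test decides containment: I ⊆ J iff every generator of I reduces to 0 modulo a Gröbner basis of J.

Yes, the ideals are equal.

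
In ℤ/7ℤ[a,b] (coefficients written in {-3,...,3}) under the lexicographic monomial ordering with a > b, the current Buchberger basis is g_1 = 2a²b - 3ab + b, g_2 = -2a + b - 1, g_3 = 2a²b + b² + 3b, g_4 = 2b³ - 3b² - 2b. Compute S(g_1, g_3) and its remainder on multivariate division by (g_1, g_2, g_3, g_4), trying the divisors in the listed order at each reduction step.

S(g_1, g_3) = 2ab + 3b² - b; remainder on division = -3b² - 2b.

lcm(LM(g_1), LM(g_3)) = a²b.
S = (lcm/LT(g_1))·g_1 − (lcm/LT(g_3))·g_3 = 2ab + 3b² - b.
Reduce S modulo (g_1, g_2, g_3, g_4) in that order:
  leading term ab: subtract (-b)·g_2 from 2ab + 3b² - b → -3b² - 2b
  leading term b²: no divisor's leading term divides it; move -3b² to the remainder.
  leading term b: no divisor's leading term divides it; move -2b to the remainder.
The remainder -3b² - 2b is nonzero, so it would be added as the next basis element.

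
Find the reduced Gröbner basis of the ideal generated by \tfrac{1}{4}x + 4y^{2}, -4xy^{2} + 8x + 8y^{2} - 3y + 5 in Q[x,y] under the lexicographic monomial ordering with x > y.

f_1 = \tfrac{1}{4}x + 4y^{2}, LT = x.
f_2 = -4xy^{2} + 8x + 8y^{2} - 3y + 5, LT = xy^{2}.

S(f_1,f_2): lcm = xy^{2}. S = 2x + 16y^{4} + 2y^{2} - \tfrac{3}{4}y + \tfrac{5}{4}.
  leading term x: subtract (8)·f_1 from 2x + 16y^{4} + 2y^{2} - \tfrac{3}{4}y + \tfrac{5}{4} → 16y^{4} - 30y^{2} - \tfrac{3}{4}y + \tfrac{5}{4}
  leading term y^{4}: no divisor's leading term divides it; move 16y^{4} to the remainder.
  leading term y^{2}: no divisor's leading term divides it; move -30y^{2} to the remainder.
  leading term y: no divisor's leading term divides it; move -\tfrac{3}{4}y to the remainder.
  leading term 1: no divisor's leading term divides it; move \tfrac{5}{4} to the remainder.
  remainder 16y^{4} - 30y^{2} - \tfrac{3}{4}y + \tfrac{5}{4} ≠ 0; add g_3 = 16y^{4} - 30y^{2} - \tfrac{3}{4}y + \tfrac{5}{4} to the basis.

S(f_1,g_3): leading monomials are coprime, so the S-polynomial reduces to 0 (Buchberger's first criterion).
S(f_2,g_3): lcm = xy^{4}. S = -\tfrac{1}{8}xy^{2} + \tfrac{3}{64}xy - \tfrac{5}{64}x - 2y^{4} + \tfrac{3}{4}y^{3} - \tfrac{5}{4}y^{2}.
  leading term xy^{2}: subtract (-\tfrac{1}{2}y^{2})·f_1 from -\tfrac{1}{8}xy^{2} + \tfrac{3}{64}xy - \tfrac{5}{64}x - 2y^{4} + \tfrac{3}{4}y^{3} - \tfrac{5}{4}y^{2} → \tfrac{3}{64}xy - \tfrac{5}{64}x + \tfrac{3}{4}y^{3} - \tfrac{5}{4}y^{2}
  leading term xy: subtract (\tfrac{3}{16}y)·f_1 from \tfrac{3}{64}xy - \tfrac{5}{64}x + \tfrac{3}{4}y^{3} - \tfrac{5}{4}y^{2} → -\tfrac{5}{64}x - \tfrac{5}{4}y^{2}
  leading term x: subtract (-\tfrac{5}{16})·f_1 from -\tfrac{5}{64}x - \tfrac{5}{4}y^{2} → 0
  remainder 0.

Every S-polynomial of the final basis reduces to 0, so we have a Gröbner basis.
Inter-reduce: drop elements whose leading term is divisible by another's, tail-reduce, and make monic.

G = {x + 16y^{2}, y^{4} - \tfrac{15}{8}y^{2} - \tfrac{3}{64}y + \tfrac{5}{64}}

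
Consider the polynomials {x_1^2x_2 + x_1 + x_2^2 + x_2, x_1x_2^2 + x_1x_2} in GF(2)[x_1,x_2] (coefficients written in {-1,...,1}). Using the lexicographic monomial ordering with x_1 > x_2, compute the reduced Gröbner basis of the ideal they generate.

G = {x_1^2 + x_1 + x_2^2 + x_2, x_1x_2 + x_1 + x_2^3 + x_2, x_2^4 + x_2^2}

f_1 = x_1^2x_2 + x_1 + x_2^2 + x_2, LT = x_1^2x_2.
f_2 = x_1x_2^2 + x_1x_2, LT = x_1x_2^2.

S(f_1,f_2): lcm = x_1^2x_2^2. S = x_1^2x_2 + x_1x_2 + x_2^3 + x_2^2.
  leading term x_1^2x_2: subtract (1)·f_1 from x_1^2x_2 + x_1x_2 + x_2^3 + x_2^2 → x_1x_2 + x_1 + x_2^3 + x_2
  leading term x_1x_2: no divisor's leading term divides it; move x_1x_2 to the remainder.
  leading term x_1: no divisor's leading term divides it; move x_1 to the remainder.
  leading term x_2^3: no divisor's leading term divides it; move x_2^3 to the remainder.
  leading term x_2: no divisor's leading term divides it; move x_2 to the remainder.
  remainder x_1x_2 + x_1 + x_2^3 + x_2 ≠ 0; add g_3 = x_1x_2 + x_1 + x_2^3 + x_2 to the basis.

S(f_1,g_3): lcm = x_1^2x_2. S = x_1^2 + x_1x_2^3 + x_1x_2 + x_1 + x_2^2 + x_2.
  leading term x_1^2: no divisor's leading term divides it; move x_1^2 to the remainder.
  leading term x_1x_2^3: subtract (x_2)·f_2 from x_1x_2^3 + x_1x_2 + x_1 + x_2^2 + x_2 → x_1x_2^2 + x_1x_2 + x_1 + x_2^2 + x_2
  leading term x_1x_2^2: subtract (1)·f_2 from x_1x_2^2 + x_1x_2 + x_1 + x_2^2 + x_2 → x_1 + x_2^2 + x_2
  leading term x_1: no divisor's leading term divides it; move x_1 to the remainder.
  leading term x_2^2: no divisor's leading term divides it; move x_2^2 to the remainder.
  leading term x_2: no divisor's leading term divides it; move x_2 to the remainder.
  remainder x_1^2 + x_1 + x_2^2 + x_2 ≠ 0; add g_4 = x_1^2 + x_1 + x_2^2 + x_2 to the basis.

S(f_2,g_3): lcm = x_1x_2^2. S = x_2^4 + x_2^2.
  leading term x_2^4: no divisor's leading term divides it; move x_2^4 to the remainder.
  leading term x_2^2: no divisor's leading term divides it; move x_2^2 to the remainder.
  remainder x_2^4 + x_2^2 ≠ 0; add g_5 = x_2^4 + x_2^2 to the basis.

The other S-polynomials (S(f_1,g_4), S(f_2,g_4), S(g_3,g_4), S(f_1,g_5), S(f_2,g_5), S(g_3,g_5), S(g_4,g_5)) all reduce to 0 modulo the current basis, so we have a Gröbner basis.
Inter-reduce: drop elements whose leading term is divisible by another's, tail-reduce, and make monic.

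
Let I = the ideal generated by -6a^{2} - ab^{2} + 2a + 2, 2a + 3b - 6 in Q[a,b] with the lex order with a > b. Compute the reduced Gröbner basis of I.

The reduced Gröbner basis is the canonical form of the ideal for this ordering.

f_1 = -6a^{2} - ab^{2} + 2a + 2, LT = a^{2}.
f_2 = 2a + 3b - 6, LT = a.

S(f_1,f_2): lcm = a^{2}. S = \tfrac{1}{6}ab^{2} - \tfrac{3}{2}ab + \tfrac{8}{3}a - \tfrac{1}{3}.
  leading term ab^{2}: subtract (\tfrac{1}{12}b^{2})·f_2 from \tfrac{1}{6}ab^{2} - \tfrac{3}{2}ab + \tfrac{8}{3}a - \tfrac{1}{3} → -\tfrac{3}{2}ab + \tfrac{8}{3}a - \tfrac{1}{4}b^{3} + \tfrac{1}{2}b^{2} - \tfrac{1}{3}
  leading term ab: subtract (-\tfrac{3}{4}b)·f_2 from -\tfrac{3}{2}ab + \tfrac{8}{3}a - \tfrac{1}{4}b^{3} + \tfrac{1}{2}b^{2} - \tfrac{1}{3} → \tfrac{8}{3}a - \tfrac{1}{4}b^{3} + \tfrac{11}{4}b^{2} - \tfrac{9}{2}b - \tfrac{1}{3}
  leading term a: subtract (\tfrac{4}{3})·f_2 from \tfrac{8}{3}a - \tfrac{1}{4}b^{3} + \tfrac{11}{4}b^{2} - \tfrac{9}{2}b - \tfrac{1}{3} → -\tfrac{1}{4}b^{3} + \tfrac{11}{4}b^{2} - \tfrac{17}{2}b + \tfrac{23}{3}
  leading term b^{3}: no divisor's leading term divides it; move -\tfrac{1}{4}b^{3} to the remainder.
  leading term b^{2}: no divisor's leading term divides it; move \tfrac{11}{4}b^{2} to the remainder.
  leading term b: no divisor's leading term divides it; move -\tfrac{17}{2}b to the remainder.
  leading term 1: no divisor's leading term divides it; move \tfrac{23}{3} to the remainder.
  remainder -\tfrac{1}{4}b^{3} + \tfrac{11}{4}b^{2} - \tfrac{17}{2}b + \tfrac{23}{3} ≠ 0; add g_3 = -\tfrac{1}{4}b^{3} + \tfrac{11}{4}b^{2} - \tfrac{17}{2}b + \tfrac{23}{3} to the basis.

The other S-polynomials (S(f_1,g_3), S(f_2,g_3)) all reduce to 0 modulo the current basis, so we have a Gröbner basis.
Inter-reduce: drop elements whose leading term is divisible by another's, tail-reduce, and make monic.

G = {a + \tfrac{3}{2}b - 3, b^{3} - 11b^{2} + 34b - \tfrac{92}{3}}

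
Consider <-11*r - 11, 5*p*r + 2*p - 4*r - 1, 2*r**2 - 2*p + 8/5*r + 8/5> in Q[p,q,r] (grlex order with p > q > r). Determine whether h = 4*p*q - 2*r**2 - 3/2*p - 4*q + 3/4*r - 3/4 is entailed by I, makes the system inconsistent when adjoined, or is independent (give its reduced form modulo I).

First compute the reduced Gröbner basis of I by Buchberger's algorithm.
f_1 = -11*r - 11, LT = r.
f_2 = 5*p*r + 2*p - 4*r - 1, LT = p*r.
f_3 = 2*r**2 - 2*p + 8/5*r + 8/5, LT = r**2.

S(f_1,f_2): lcm = p*r. S = 3/5*p + 4/5*r + 1/5.
  leading term p: no divisor's leading term divides it; move 3/5*p to the remainder.
  leading term r: subtract (-4/55)·f_1 from 4/5*r + 1/5 → -3/5
  leading term 1: no divisor's leading term divides it; move -3/5 to the remainder.
  remainder 3/5*p - 3/5 ≠ 0; add k_4 = 3/5*p - 3/5 to the basis.

S(f_1,f_3): lcm = r**2. S = p + 1/5*r - 4/5.
  leading term p: subtract (5/3)·k_4 from p + 1/5*r - 4/5 → 1/5*r + 1/5
  leading term r: subtract (-1/55)·f_1 from 1/5*r + 1/5 → 0
  remainder 0.

S(f_2,f_3): lcm = p*r**2. S = p**2 - 2/5*p*r - 4/5*r**2 - 4/5*p - 1/5*r.
  leading term p**2: subtract (5/3*p)·k_4 from p**2 - 2/5*p*r - 4/5*r**2 - 4/5*p - 1/5*r → -2/5*p*r - 4/5*r**2 + 1/5*p - 1/5*r
  leading term p*r: subtract (2/55*p)·f_1 from -2/5*p*r - 4/5*r**2 + 1/5*p - 1/5*r → -4/5*r**2 + 3/5*p - 1/5*r
  leading term r**2: subtract (4/55*r)·f_1 from -4/5*r**2 + 3/5*p - 1/5*r → 3/5*p + 3/5*r
  leading term p: subtract (1)·k_4 from 3/5*p + 3/5*r → 3/5*r + 3/5
  leading term r: subtract (-3/55)·f_1 from 3/5*r + 3/5 → 0
  remainder 0.

S(f_1,k_4): leading monomials are coprime, so the S-polynomial reduces to 0 (Buchberger's first criterion).
S(f_2,k_4): lcm = p*r. S = 2/5*p + 1/5*r - 1/5.
  leading term p: subtract (2/3)·k_4 from 2/5*p + 1/5*r - 1/5 → 1/5*r + 1/5
  leading term r: subtract (-1/55)·f_1 from 1/5*r + 1/5 → 0
  remainder 0.

S(f_3,k_4): leading monomials are coprime, so the S-polynomial reduces to 0 (Buchberger's first criterion).
Every S-polynomial of the final basis reduces to 0, so we have a Gröbner basis.
Inter-reduce: drop elements whose leading term is divisible by another's, tail-reduce, and make monic.
Reduced Gröbner basis: {p - 1, r + 1}.
Label its elements g_1 = p - 1, g_2 = r + 1.

Reduce h = 4*p*q - 2*r**2 - 3/2*p - 4*q + 3/4*r - 3/4 modulo G:
  leading term p*q: subtract (4*q)·g_1 from 4*p*q - 2*r**2 - 3/2*p - 4*q + 3/4*r - 3/4 → -2*r**2 - 3/2*p + 3/4*r - 3/4
  leading term r**2: subtract (-2*r)·g_2 from -2*r**2 - 3/2*p + 3/4*r - 3/4 → -3/2*p + 11/4*r - 3/4
  leading term p: subtract (-3/2)·g_1 from -3/2*p + 11/4*r - 3/4 → 11/4*r - 9/4
  leading term r: subtract (11/4)·g_2 from 11/4*r - 9/4 → -5
  leading term 1: no divisor's leading term divides it; move -5 to the remainder.
  normal form = -5.
The normal form is nonzero, so h ∉ I. Since h minus its normal form lies in I, I + (h) = I + (n) where n = -5; decide whether this ideal is the whole ring.
Here n = -5 is a nonzero constant, hence a unit: 1 ∈ I + (h), the Gröbner basis of I + (h) is {1}, and the enlarged system has no common solution — adjoining h is inconsistent.

The remainder on division by a Gröbner basis is unique — it is the normal form.

Adjoining 4*p*q - 2*r**2 - 3/2*p - 4*q + 3/4*r - 3/4 makes the ideal the whole ring: the system is inconsistent.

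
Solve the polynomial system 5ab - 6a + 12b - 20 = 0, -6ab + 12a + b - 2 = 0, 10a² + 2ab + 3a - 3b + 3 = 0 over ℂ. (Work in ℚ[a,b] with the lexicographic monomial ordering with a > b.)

Compute a lex Gröbner basis by Buchberger's algorithm.
f_1 = 5ab - 6a + 12b - 20, LT = ab.
f_2 = -6ab + 12a + b - 2, LT = ab.
f_3 = 10a² + 2ab + 3a - 3b + 3, LT = a².

S(f_1,f_2): lcm = ab. S = ⅘a + 77/30b - 13/3.
  leading term a: no divisor's leading term divides it; move ⅘a to the remainder.
  leading term b: no divisor's leading term divides it; move 77/30b to the remainder.
  leading term 1: no divisor's leading term divides it; move -13/3 to the remainder.
  remainder ⅘a + 77/30b - 13/3 ≠ 0; add h_4 = ⅘a + 77/30b - 13/3 to the basis.

S(f_1,f_3): lcm = a²b. S = -6/5a² - ⅕ab² + 21/10ab - 4a + 3/10b² - 3/10b.
  leading term a²: subtract (-3/25)·f_3 from -6/5a² - ⅕ab² + 21/10ab - 4a + 3/10b² - 3/10b → -⅕ab² + 117/50ab - 91/25a + 3/10b² - 33/50b + 9/25
  leading term ab²: subtract (-1/25b)·f_1 from -⅕ab² + 117/50ab - 91/25a + 3/10b² - 33/50b + 9/25 → 21/10ab - 91/25a + 39/50b² - 73/50b + 9/25
  leading term ab: subtract (21/50)·f_1 from 21/10ab - 91/25a + 39/50b² - 73/50b + 9/25 → -28/25a + 39/50b² - 13/2b + 219/25
  leading term a: subtract (-7/5)·h_4 from -28/25a + 39/50b² - 13/2b + 219/25 → 39/50b² - 218/75b + 202/75
  leading term b²: no divisor's leading term divides it; move 39/50b² to the remainder.
  leading term b: no divisor's leading term divides it; move -218/75b to the remainder.
  leading term 1: no divisor's leading term divides it; move 202/75 to the remainder.
  remainder 39/50b² - 218/75b + 202/75 ≠ 0; add h_5 = 39/50b² - 218/75b + 202/75 to the basis.

S(f_2,f_3): lcm = a²b. S = -2a² - ⅕ab² - 7/15ab + ⅓a + 3/10b² - 3/10b.
  leading term a²: subtract (-⅕)·f_3 from -2a² - ⅕ab² - 7/15ab + ⅓a + 3/10b² - 3/10b → -⅕ab² - 1/15ab + 14/15a + 3/10b² - 9/10b + ⅗
  leading term ab²: subtract (-1/25b)·f_1 from -⅕ab² - 1/15ab + 14/15a + 3/10b² - 9/10b + ⅗ → -23/75ab + 14/15a + 39/50b² - 17/10b + ⅗
  leading term ab: subtract (-23/375)·f_1 from -23/75ab + 14/15a + 39/50b² - 17/10b + ⅗ → 212/375a + 39/50b² - 241/250b - 47/75
  leading term a: subtract (53/75)·h_4 from 212/375a + 39/50b² - 241/250b - 47/75 → 39/50b² - 25/9b + 548/225
  leading term b²: subtract (1)·h_5 from 39/50b² - 25/9b + 548/225 → 29/225b - 58/225
  leading term b: no divisor's leading term divides it; move 29/225b to the remainder.
  leading term 1: no divisor's leading term divides it; move -58/225 to the remainder.
  remainder 29/225b - 58/225 ≠ 0; add h_6 = 29/225b - 58/225 to the basis.

The other S-polynomials (S(f_1,h_4), S(f_2,h_4), S(f_3,h_4), S(f_1,h_5), S(f_2,h_5), S(f_3,h_5), S(h_4,h_5), S(f_1,h_6), S(f_2,h_6), S(f_3,h_6), S(h_4,h_6), S(h_5,h_6)) all reduce to 0 modulo the current basis, so we have a Gröbner basis.
Inter-reduce: drop elements whose leading term is divisible by another's, tail-reduce, and make monic.
Reduced Gröbner basis: {a + 1, b - 2}.

Elimination: the polynomial b - 2 lies in the elimination ideal for b, so b ∈ {2}. For each such b, the remaining basis elements (now univariate) give the rest of the solution.
  b = 2: the earlier basis element becomes a + 1 = 0, giving a = -1 — point (-1, 2).

{(-1, 2)}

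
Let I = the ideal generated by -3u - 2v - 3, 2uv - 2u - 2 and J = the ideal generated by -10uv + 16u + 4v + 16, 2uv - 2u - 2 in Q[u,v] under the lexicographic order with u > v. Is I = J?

Equality of ideals is decidable: compute both reduced Gröbner bases (unique for the ordering) and check whether they agree.
Buchberger on the first generating set:
f_1 = -3u - 2v - 3, LT = u.
f_2 = 2uv - 2u - 2, LT = uv.

S(f_1,f_2): lcm = uv. S = u + 2/3v^2 + v + 1.
  reduce S modulo (f_1, f_2):
  remainder 2/3v^2 + 1/3v ≠ 0; add g_3 = 2/3v^2 + 1/3v to the basis.

The other S-polynomials (S(f_1,g_3), S(f_2,g_3)) all reduce to 0 modulo the current basis, so we have a Gröbner basis.
Inter-reduce: drop elements whose leading term is divisible by another's, tail-reduce, and make monic.
Reduced Gröbner basis: {u + 2/3v + 1, v^2 + 1/2v}.

Buchberger on the second generating set:
h_1 = -10uv + 16u + 4v + 16, LT = uv.
h_2 = 2uv - 2u - 2, LT = uv.

S(h_1,h_2): lcm = uv. S = -3/5u - 2/5v - 3/5.
  reduce S modulo (h_1, h_2):
  remainder -3/5u - 2/5v - 3/5 ≠ 0; add k_3 = -3/5u - 2/5v - 3/5 to the basis.

S(h_1,k_3): lcm = uv. S = -8/5u - 2/3v^2 - 7/5v - 8/5.
  reduce S modulo (h_1, h_2, k_3):
  remainder -2/3v^2 - 1/3v ≠ 0; add k_4 = -2/3v^2 - 1/3v to the basis.

The other S-polynomials (S(h_2,k_3), S(h_1,k_4), S(h_2,k_4), S(k_3,k_4)) all reduce to 0 modulo the current basis, so we have a Gröbner basis.
Inter-reduce: drop elements whose leading term is divisible by another's, tail-reduce, and make monic.
Reduced Gröbner basis: {u + 2/3v + 1, v^2 + 1/2v}.

Same reduced basis, so the two generating sets span the same ideal.
The choice of monomial ordering does not affect the verdict — as long as both bases are computed under the same ordering, their equality decides ideal equality.

Yes, the ideals are equal.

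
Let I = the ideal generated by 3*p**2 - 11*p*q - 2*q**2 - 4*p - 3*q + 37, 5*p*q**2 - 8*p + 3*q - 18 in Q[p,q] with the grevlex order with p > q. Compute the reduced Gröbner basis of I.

f_1 = 3*p**2 - 11*p*q - 2*q**2 - 4*p - 3*q + 37, LT = p**2.
f_2 = 5*p*q**2 - 8*p + 3*q - 18, LT = p*q**2.

S(f_1,f_2): lcm = p**2*q**2. S = -11/3*p*q**3 - 2/3*q**4 - 4/3*p*q**2 - q**3 + 8/5*p**2 - 3/5*p*q + 37/3*q**2 + 18/5*p.
  reduce S modulo (f_1, f_2):
  remainder -2/3*q**4 - q**3 - 3/5*p*q + 78/5*q**2 + 18/5*p - 54/5*q - 368/15 ≠ 0; add g_3 = -2/3*q**4 - q**3 - 3/5*p*q + 78/5*q**2 + 18/5*p - 54/5*q - 368/15 to the basis.

The other S-polynomials (S(f_1,g_3), S(f_2,g_3)) all reduce to 0 modulo the current basis, so we have a Gröbner basis.

G = {q**4 + 3/2*q**3 + 9/10*p*q - 117/5*q**2 - 27/5*p + 81/5*q + 184/5, p*q**2 - 8/5*p + 3/5*q - 18/5, p**2 - 11/3*p*q - 2/3*q**2 - 4/3*p - q + 37/3}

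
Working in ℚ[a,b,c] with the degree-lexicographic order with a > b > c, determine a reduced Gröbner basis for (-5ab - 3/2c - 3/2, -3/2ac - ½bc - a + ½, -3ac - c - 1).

G = {a² - ⅔a - ⅙b - ⅙, ab + 3/10c + 3/10, ac + ⅓c + ⅓, b² + 9/5a + b - 9/5c - 9/5, bc + 2a - c - 2, c² + 20/9a - 10/9b - 1/9c - 20/9}

f_1 = -5ab - 3/2c - 3/2, LT = ab.
f_2 = -3/2ac - ½bc - a + ½, LT = ac.
f_3 = -3ac - c - 1, LT = ac.

S(f_1,f_2): lcm = abc. S = -⅓b²c - ⅔ab + 3/10c² + ⅓b + 3/10c.
  leading term b²c: no divisor's leading term divides it; move -⅓b²c to the remainder.
  leading term ab: subtract (2/15)·f_1 from -⅔ab + 3/10c² + ⅓b + 3/10c → 3/10c² + ⅓b + ½c + ⅕
  leading term c²: no divisor's leading term divides it; move 3/10c² to the remainder.
  leading term b: no divisor's leading term divides it; move ⅓b to the remainder.
  leading term c: no divisor's leading term divides it; move ½c to the remainder.
  leading term 1: no divisor's leading term divides it; move ⅕ to the remainder.
  remainder -⅓b²c + 3/10c² + ⅓b + ½c + ⅕ ≠ 0; add g_4 = -⅓b²c + 3/10c² + ⅓b + ½c + ⅕ to the basis.

S(f_1,f_3): lcm = abc. S = -⅓bc + 3/10c² - ⅓b + 3/10c.
  leading term bc: no divisor's leading term divides it; move -⅓bc to the remainder.
  leading term c²: no divisor's leading term divides it; move 3/10c² to the remainder.
  leading term b: no divisor's leading term divides it; move -⅓b to the remainder.
  leading term c: no divisor's leading term divides it; move 3/10c to the remainder.
  remainder -⅓bc + 3/10c² - ⅓b + 3/10c ≠ 0; add g_5 = -⅓bc + 3/10c² - ⅓b + 3/10c to the basis.

S(f_2,f_3): lcm = ac. S = ⅓bc + ⅔a - ⅓c - ⅔.
  leading term bc: subtract (-1)·g_5 from ⅓bc + ⅔a - ⅓c - ⅔ → 3/10c² + ⅔a - ⅓b - 1/30c - ⅔
  leading term c²: no divisor's leading term divides it; move 3/10c² to the remainder.
  leading term a: no divisor's leading term divides it; move ⅔a to the remainder.
  leading term b: no divisor's leading term divides it; move -⅓b to the remainder.
  leading term c: no divisor's leading term divides it; move -1/30c to the remainder.
  leading term 1: no divisor's leading term divides it; move -⅔ to the remainder.
  remainder 3/10c² + ⅔a - ⅓b - 1/30c - ⅔ ≠ 0; add g_6 = 3/10c² + ⅔a - ⅓b - 1/30c - ⅔ to the basis.

S(f_3,g_4): lcm = ab²c. S = 9/10ac² + ⅓b²c + ab + 3/2ac + ⅓b² + ⅗a.
  leading term ac²: subtract (-⅗c)·f_2 from 9/10ac² + ⅓b²c + ab + 3/2ac + ⅓b² + ⅗a → ⅓b²c - 3/10bc² + ab + 9/10ac + ⅓b² + ⅗a + 3/10c
  leading term b²c: subtract (-1)·g_4 from ⅓b²c - 3/10bc² + ab + 9/10ac + ⅓b² + ⅗a + 3/10c → -3/10bc² + ab + 9/10ac + ⅓b² + 3/10c² + ⅗a + ⅓b + ⅘c + ⅕
  leading term bc²: subtract (9/10c)·g_5 from -3/10bc² + ab + 9/10ac + ⅓b² + 3/10c² + ⅗a + ⅓b + ⅘c + ⅕ → -27/100c³ + ab + 9/10ac + ⅓b² + 3/10bc + 3/100c² + ⅗a + ⅓b + ⅘c + ⅕
  leading term c³: subtract (-9/10c)·g_6 from -27/100c³ + ab + 9/10ac + ⅓b² + 3/10bc + 3/100c² + ⅗a + ⅓b + ⅘c + ⅕ → ab + 3/2ac + ⅓b² + ⅗a + ⅓b + ⅕c + ⅕
  leading term ab: subtract (-⅕)·f_1 from ab + 3/2ac + ⅓b² + ⅗a + ⅓b + ⅕c + ⅕ → 3/2ac + ⅓b² + ⅗a + ⅓b - 1/10c - 1/10
  leading term ac: subtract (-1)·f_2 from 3/2ac + ⅓b² + ⅗a + ⅓b - 1/10c - 1/10 → ⅓b² - ½bc - ⅖a + ⅓b - 1/10c + ⅖
  leading term b²: no divisor's leading term divides it; move ⅓b² to the remainder.
  leading term bc: subtract (3/2)·g_5 from -½bc - ⅖a + ⅓b - 1/10c + ⅖ → -9/20c² - ⅖a + ⅚b - 11/20c + ⅖
  leading term c²: subtract (-3/2)·g_6 from -9/20c² - ⅖a + ⅚b - 11/20c + ⅖ → ⅗a + ⅓b - ⅗c - ⅗
  leading term a: no divisor's leading term divides it; move ⅗a to the remainder.
  leading term b: no divisor's leading term divides it; move ⅓b to the remainder.
  leading term c: no divisor's leading term divides it; move -⅗c to the remainder.
  leading term 1: no divisor's leading term divides it; move -⅗ to the remainder.
  remainder ⅓b² + ⅗a + ⅓b - ⅗c - ⅗ ≠ 0; add g_7 = ⅓b² + ⅗a + ⅓b - ⅗c - ⅗ to the basis.

S(f_2,g_6): lcm = ac². S = ⅓bc² - 20/9a² + 10/9ab + 7/9ac + 20/9a - ⅓c.
  leading term bc²: subtract (-c)·g_5 from ⅓bc² - 20/9a² + 10/9ab + 7/9ac + 20/9a - ⅓c → 3/10c³ - 20/9a² + 10/9ab + 7/9ac - ⅓bc + 3/10c² + 20/9a - ⅓c
  leading term c³: subtract (c)·g_6 from 3/10c³ - 20/9a² + 10/9ab + 7/9ac - ⅓bc + 3/10c² + 20/9a - ⅓c → -20/9a² + 10/9ab + 1/9ac + ⅓c² + 20/9a + ⅓c
  leading term a²: no divisor's leading term divides it; move -20/9a² to the remainder.
  leading term ab: subtract (-2/9)·f_1 from 10/9ab + 1/9ac + ⅓c² + 20/9a + ⅓c → 1/9ac + ⅓c² + 20/9a - ⅓
  leading term ac: subtract (-2/27)·f_2 from 1/9ac + ⅓c² + 20/9a - ⅓ → -1/27bc + ⅓c² + 58/27a - 8/27
  leading term bc: subtract (1/9)·g_5 from -1/27bc + ⅓c² + 58/27a - 8/27 → 3/10c² + 58/27a + 1/27b - 1/30c - 8/27
  leading term c²: subtract (1)·g_6 from 3/10c² + 58/27a + 1/27b - 1/30c - 8/27 → 40/27a + 10/27b + 10/27
  leading term a: no divisor's leading term divides it; move 40/27a to the remainder.
  leading term b: no divisor's leading term divides it; move 10/27b to the remainder.
  leading term 1: no divisor's leading term divides it; move 10/27 to the remainder.
  remainder -20/9a² + 40/27a + 10/27b + 10/27 ≠ 0; add g_8 = -20/9a² + 40/27a + 10/27b + 10/27 to the basis.

The other S-polynomials (S(f_1,g_4), S(f_2,g_4), S(f_1,g_5), S(f_2,g_5), S(f_3,g_5), S(g_4,g_5), S(f_1,g_6), S(f_3,g_6), S(g_4,g_6), S(g_5,g_6), S(f_1,g_7), S(f_2,g_7), S(f_3,g_7), S(g_4,g_7), S(g_5,g_7), S(g_6,g_7), S(f_1,g_8), S(f_2,g_8), S(f_3,g_8), S(g_4,g_8), S(g_5,g_8), S(g_6,g_8), S(g_7,g_8)) all reduce to 0 modulo the current basis, so we have a Gröbner basis.
Inter-reduce: drop elements whose leading term is divisible by another's, tail-reduce, and make monic.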